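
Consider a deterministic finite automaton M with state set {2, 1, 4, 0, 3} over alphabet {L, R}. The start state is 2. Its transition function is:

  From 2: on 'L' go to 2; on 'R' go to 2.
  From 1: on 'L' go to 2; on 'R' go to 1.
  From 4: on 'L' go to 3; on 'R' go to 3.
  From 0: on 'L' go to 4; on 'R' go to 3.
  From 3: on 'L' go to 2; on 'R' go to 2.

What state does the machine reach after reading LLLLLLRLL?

2

Trace: 2 -L-> 2 -L-> 2 -L-> 2 -L-> 2 -L-> 2 -L-> 2 -R-> 2 -L-> 2 -L-> 2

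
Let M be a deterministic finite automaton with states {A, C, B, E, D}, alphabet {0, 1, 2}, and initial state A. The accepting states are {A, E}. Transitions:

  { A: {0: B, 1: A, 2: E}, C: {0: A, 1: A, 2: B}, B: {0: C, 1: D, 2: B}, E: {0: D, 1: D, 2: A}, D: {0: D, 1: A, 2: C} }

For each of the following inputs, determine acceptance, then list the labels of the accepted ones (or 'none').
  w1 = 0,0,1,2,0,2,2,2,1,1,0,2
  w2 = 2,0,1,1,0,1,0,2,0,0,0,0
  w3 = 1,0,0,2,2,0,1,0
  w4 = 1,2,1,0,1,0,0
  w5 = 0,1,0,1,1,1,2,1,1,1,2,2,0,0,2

w2

w1:
  start at A
  read '0': A → B
  read '0': B → C
  read '1': C → A
  read '2': A → E
  read '0': E → D
  read '2': D → C
  read '2': C → B
  read '2': B → B
  read '1': B → D
  read '1': D → A
  read '0': A → B
  read '2': B → B
  end B, rejected
w2:
  start at A
  read '2': A → E
  read '0': E → D
  read '1': D → A
  read '1': A → A
  read '0': A → B
  read '1': B → D
  read '0': D → D
  read '2': D → C
  read '0': C → A
  read '0': A → B
  read '0': B → C
  read '0': C → A
  end A, accepted
w3:
  start at A
  read '1': A → A
  read '0': A → B
  read '0': B → C
  read '2': C → B
  read '2': B → B
  read '0': B → C
  read '1': C → A
  read '0': A → B
  end B, rejected
w4:
  start at A
  read '1': A → A
  read '2': A → E
  read '1': E → D
  read '0': D → D
  read '1': D → A
  read '0': A → B
  read '0': B → C
  end C, rejected
w5:
  start at A
  read '0': A → B
  read '1': B → D
  read '0': D → D
  read '1': D → A
  read '1': A → A
  read '1': A → A
  read '2': A → E
  read '1': E → D
  read '1': D → A
  read '1': A → A
  read '2': A → E
  read '2': E → A
  read '0': A → B
  read '0': B → C
  read '2': C → B
  end B, rejected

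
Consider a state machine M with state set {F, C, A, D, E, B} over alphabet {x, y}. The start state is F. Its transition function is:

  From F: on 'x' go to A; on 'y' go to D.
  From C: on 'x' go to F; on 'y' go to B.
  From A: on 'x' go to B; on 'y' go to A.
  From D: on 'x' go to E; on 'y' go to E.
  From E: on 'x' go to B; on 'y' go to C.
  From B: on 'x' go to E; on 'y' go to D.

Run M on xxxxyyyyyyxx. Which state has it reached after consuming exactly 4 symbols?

Trace: F -x-> A -x-> B -x-> E -x-> B
After 4 symbols: B.

B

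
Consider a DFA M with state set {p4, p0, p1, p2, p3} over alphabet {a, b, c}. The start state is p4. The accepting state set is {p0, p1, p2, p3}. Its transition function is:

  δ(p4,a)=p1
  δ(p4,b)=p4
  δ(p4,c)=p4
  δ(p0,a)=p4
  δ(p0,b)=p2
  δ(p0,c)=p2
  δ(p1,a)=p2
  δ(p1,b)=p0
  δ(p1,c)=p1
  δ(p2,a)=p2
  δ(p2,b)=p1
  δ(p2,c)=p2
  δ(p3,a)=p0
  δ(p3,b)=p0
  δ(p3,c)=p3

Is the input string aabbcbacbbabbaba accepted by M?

p4 → p1 → p2 → p1 → p0 → p2 → p1 → p2 → p2 → p1 → p0 → p4 → p4 → p4 → p1 → p0 → p4
End state p4 is not accepting.

No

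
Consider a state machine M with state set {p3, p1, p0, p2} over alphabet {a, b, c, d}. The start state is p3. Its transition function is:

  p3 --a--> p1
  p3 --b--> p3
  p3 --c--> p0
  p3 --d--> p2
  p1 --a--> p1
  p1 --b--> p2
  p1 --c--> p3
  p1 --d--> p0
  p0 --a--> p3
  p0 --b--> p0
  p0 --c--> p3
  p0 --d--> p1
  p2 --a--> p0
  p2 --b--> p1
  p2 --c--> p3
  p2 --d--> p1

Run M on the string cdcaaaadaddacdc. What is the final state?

p3

p3 → p0 → p1 → p3 → p1 → p1 → p1 → p1 → p0 → p3 → p2 → p1 → p1 → p3 → p2 → p3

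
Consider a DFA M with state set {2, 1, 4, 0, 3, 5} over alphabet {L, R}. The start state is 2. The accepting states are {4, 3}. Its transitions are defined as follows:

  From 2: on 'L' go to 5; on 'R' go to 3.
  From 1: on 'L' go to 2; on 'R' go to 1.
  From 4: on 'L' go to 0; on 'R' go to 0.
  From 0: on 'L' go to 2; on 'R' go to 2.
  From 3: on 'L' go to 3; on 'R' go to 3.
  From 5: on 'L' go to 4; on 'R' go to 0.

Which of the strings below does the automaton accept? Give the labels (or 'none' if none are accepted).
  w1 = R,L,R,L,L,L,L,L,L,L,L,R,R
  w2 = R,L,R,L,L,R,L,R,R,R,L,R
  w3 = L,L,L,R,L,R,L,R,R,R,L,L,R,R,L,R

w1: Trace: 2 -R-> 3 -L-> 3 -R-> 3 -L-> 3 -L-> 3 -L-> 3 -L-> 3 -L-> 3 -L-> 3 -L-> 3 -L-> 3 -R-> 3 -R-> 3  → end 3, accepted
w2: Trace: 2 -R-> 3 -L-> 3 -R-> 3 -L-> 3 -L-> 3 -R-> 3 -L-> 3 -R-> 3 -R-> 3 -R-> 3 -L-> 3 -R-> 3  → end 3, accepted
w3: Trace: 2 -L-> 5 -L-> 4 -L-> 0 -R-> 2 -L-> 5 -R-> 0 -L-> 2 -R-> 3 -R-> 3 -R-> 3 -L-> 3 -L-> 3 -R-> 3 -R-> 3 -L-> 3 -R-> 3  → end 3, accepted

w1, w2, w3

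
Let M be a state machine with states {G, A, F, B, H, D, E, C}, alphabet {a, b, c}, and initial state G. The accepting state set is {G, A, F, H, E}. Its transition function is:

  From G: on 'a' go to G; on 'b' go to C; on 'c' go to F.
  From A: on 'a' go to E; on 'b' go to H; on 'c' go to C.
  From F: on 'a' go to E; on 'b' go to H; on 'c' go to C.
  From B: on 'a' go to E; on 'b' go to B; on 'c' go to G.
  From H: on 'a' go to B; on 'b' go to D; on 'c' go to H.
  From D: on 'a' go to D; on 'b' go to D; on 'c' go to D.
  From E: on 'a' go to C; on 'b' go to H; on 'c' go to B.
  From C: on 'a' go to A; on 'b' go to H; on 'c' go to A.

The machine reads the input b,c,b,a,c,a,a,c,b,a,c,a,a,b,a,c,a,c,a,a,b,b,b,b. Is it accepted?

start at G
read 'b': G → C
read 'c': C → A
read 'b': A → H
read 'a': H → B
read 'c': B → G
read 'a': G → G
read 'a': G → G
read 'c': G → F
read 'b': F → H
read 'a': H → B
read 'c': B → G
read 'a': G → G
read 'a': G → G
read 'b': G → C
read 'a': C → A
read 'c': A → C
read 'a': C → A
read 'c': A → C
read 'a': C → A
read 'a': A → E
read 'b': E → H
read 'b': H → D
read 'b': D → D
read 'b': D → D
End state D is not accepting.

No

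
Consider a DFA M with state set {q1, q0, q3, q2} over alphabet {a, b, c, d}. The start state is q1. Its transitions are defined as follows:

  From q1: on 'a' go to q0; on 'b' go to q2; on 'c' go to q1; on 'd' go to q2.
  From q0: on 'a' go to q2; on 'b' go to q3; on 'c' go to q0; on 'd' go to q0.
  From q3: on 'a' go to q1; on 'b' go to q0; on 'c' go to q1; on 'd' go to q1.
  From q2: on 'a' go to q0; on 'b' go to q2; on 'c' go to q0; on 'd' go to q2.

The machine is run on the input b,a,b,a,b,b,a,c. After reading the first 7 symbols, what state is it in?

q0

q1 → q2 → q0 → q3 → q1 → q2 → q2 → q0
After 7 symbols: q0.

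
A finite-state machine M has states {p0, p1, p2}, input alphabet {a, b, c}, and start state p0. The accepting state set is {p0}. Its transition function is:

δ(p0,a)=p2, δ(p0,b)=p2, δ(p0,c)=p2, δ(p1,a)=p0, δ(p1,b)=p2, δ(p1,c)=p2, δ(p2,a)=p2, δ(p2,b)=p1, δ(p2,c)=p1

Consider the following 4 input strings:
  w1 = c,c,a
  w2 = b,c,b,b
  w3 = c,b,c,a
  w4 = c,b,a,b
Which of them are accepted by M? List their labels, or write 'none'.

w1

w1:
  start at p0
  read 'c': p0 → p2
  read 'c': p2 → p1
  read 'a': p1 → p0
  end p0, accepted
w2:
  start at p0
  read 'b': p0 → p2
  read 'c': p2 → p1
  read 'b': p1 → p2
  read 'b': p2 → p1
  end p1, rejected
w3:
  start at p0
  read 'c': p0 → p2
  read 'b': p2 → p1
  read 'c': p1 → p2
  read 'a': p2 → p2
  end p2, rejected
w4:
  start at p0
  read 'c': p0 → p2
  read 'b': p2 → p1
  read 'a': p1 → p0
  read 'b': p0 → p2
  end p2, rejected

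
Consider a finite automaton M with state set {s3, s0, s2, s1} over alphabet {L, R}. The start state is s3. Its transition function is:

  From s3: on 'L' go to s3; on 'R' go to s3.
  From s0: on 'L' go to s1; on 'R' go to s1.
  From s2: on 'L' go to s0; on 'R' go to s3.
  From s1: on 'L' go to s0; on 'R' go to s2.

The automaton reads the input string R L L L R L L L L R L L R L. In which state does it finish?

Trace: s3 -R-> s3 -L-> s3 -L-> s3 -L-> s3 -R-> s3 -L-> s3 -L-> s3 -L-> s3 -L-> s3 -R-> s3 -L-> s3 -L-> s3 -R-> s3 -L-> s3

s3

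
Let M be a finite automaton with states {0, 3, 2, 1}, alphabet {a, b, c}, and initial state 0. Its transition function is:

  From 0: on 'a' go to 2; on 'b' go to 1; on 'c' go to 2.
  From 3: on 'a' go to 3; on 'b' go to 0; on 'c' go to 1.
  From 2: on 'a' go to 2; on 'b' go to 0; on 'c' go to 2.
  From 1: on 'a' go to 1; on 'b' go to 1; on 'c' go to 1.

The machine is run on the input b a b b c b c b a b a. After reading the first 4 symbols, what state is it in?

1

start at 0
read 'b': 0 → 1
read 'a': 1 → 1
read 'b': 1 → 1
read 'b': 1 → 1
After 4 symbols: 1.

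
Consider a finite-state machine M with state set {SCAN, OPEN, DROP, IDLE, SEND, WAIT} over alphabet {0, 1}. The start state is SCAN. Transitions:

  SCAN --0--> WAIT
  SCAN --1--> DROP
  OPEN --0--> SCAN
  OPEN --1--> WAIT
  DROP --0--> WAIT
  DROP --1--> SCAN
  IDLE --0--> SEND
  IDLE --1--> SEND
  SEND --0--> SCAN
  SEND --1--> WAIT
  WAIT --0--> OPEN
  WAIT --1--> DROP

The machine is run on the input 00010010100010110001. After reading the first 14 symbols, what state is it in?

Trace: SCAN -0-> WAIT -0-> OPEN -0-> SCAN -1-> DROP -0-> WAIT -0-> OPEN -1-> WAIT -0-> OPEN -1-> WAIT -0-> OPEN -0-> SCAN -0-> WAIT -1-> DROP -0-> WAIT
After 14 symbols: WAIT.

WAIT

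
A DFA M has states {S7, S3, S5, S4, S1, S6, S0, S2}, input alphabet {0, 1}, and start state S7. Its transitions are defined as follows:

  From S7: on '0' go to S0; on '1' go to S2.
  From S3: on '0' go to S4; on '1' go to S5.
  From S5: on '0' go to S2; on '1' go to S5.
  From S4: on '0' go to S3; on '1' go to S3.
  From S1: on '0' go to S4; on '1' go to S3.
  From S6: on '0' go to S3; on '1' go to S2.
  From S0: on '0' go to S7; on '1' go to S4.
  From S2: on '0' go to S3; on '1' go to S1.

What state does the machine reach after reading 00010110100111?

S5

start at S7
read '0': S7 → S0
read '0': S0 → S7
read '0': S7 → S0
read '1': S0 → S4
read '0': S4 → S3
read '1': S3 → S5
read '1': S5 → S5
read '0': S5 → S2
read '1': S2 → S1
read '0': S1 → S4
read '0': S4 → S3
read '1': S3 → S5
read '1': S5 → S5
read '1': S5 → S5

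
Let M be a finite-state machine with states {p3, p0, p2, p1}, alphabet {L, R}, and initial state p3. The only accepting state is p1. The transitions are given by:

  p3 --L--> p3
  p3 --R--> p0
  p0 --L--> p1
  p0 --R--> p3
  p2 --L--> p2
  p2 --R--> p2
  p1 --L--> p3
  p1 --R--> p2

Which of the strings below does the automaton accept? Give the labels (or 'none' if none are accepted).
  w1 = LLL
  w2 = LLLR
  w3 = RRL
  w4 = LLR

w1: Trace: p3 -L-> p3 -L-> p3 -L-> p3  → end p3, rejected
w2: Trace: p3 -L-> p3 -L-> p3 -L-> p3 -R-> p0  → end p0, rejected
w3: Trace: p3 -R-> p0 -R-> p3 -L-> p3  → end p3, rejected
w4: Trace: p3 -L-> p3 -L-> p3 -R-> p0  → end p0, rejected

none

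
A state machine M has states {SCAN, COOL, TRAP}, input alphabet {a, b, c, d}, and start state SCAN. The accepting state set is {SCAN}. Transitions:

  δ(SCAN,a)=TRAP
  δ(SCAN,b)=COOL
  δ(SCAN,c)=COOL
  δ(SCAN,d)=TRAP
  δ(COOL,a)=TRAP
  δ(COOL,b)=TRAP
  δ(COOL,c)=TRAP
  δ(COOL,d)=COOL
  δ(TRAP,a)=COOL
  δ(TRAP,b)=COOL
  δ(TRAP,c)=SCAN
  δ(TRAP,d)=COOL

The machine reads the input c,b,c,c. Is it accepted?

No

start at SCAN
read 'c': SCAN → COOL
read 'b': COOL → TRAP
read 'c': TRAP → SCAN
read 'c': SCAN → COOL
End state COOL is not accepting.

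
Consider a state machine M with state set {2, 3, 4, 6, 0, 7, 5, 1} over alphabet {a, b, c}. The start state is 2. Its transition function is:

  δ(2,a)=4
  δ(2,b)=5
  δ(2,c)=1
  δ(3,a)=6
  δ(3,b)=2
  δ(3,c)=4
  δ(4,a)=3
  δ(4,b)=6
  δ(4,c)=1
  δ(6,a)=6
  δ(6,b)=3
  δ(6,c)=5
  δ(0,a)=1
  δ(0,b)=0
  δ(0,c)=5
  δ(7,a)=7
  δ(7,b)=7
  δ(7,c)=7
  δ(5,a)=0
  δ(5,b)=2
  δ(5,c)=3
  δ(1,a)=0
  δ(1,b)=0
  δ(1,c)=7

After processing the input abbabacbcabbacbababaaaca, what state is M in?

2 → 4 → 6 → 3 → 6 → 3 → 6 → 5 → 2 → 1 → 0 → 0 → 0 → 1 → 7 → 7 → 7 → 7 → 7 → 7 → 7 → 7 → 7 → 7 → 7

7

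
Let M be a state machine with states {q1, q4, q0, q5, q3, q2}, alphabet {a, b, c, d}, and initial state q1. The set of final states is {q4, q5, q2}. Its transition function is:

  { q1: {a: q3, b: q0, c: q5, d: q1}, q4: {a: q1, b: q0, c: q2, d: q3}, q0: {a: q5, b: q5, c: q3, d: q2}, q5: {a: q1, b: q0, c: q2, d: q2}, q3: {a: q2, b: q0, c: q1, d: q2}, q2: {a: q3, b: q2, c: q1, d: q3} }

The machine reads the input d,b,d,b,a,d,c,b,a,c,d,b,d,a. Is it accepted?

No

q1 → q1 → q0 → q2 → q2 → q3 → q2 → q1 → q0 → q5 → q2 → q3 → q0 → q2 → q3
End state q3 is not accepting.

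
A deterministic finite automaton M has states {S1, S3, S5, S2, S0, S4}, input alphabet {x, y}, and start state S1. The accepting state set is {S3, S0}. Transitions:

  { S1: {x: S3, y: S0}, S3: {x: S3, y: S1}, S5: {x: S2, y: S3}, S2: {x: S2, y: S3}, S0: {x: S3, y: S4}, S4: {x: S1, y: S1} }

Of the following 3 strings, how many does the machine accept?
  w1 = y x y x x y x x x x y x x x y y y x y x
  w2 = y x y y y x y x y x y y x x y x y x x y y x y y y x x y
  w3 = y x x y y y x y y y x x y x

2

w1:
  start at S1
  read 'y': S1 → S0
  read 'x': S0 → S3
  read 'y': S3 → S1
  read 'x': S1 → S3
  read 'x': S3 → S3
  read 'y': S3 → S1
  read 'x': S1 → S3
  read 'x': S3 → S3
  read 'x': S3 → S3
  read 'x': S3 → S3
  read 'y': S3 → S1
  read 'x': S1 → S3
  read 'x': S3 → S3
  read 'x': S3 → S3
  read 'y': S3 → S1
  read 'y': S1 → S0
  read 'y': S0 → S4
  read 'x': S4 → S1
  read 'y': S1 → S0
  read 'x': S0 → S3
  end S3, accepted
w2:
  start at S1
  read 'y': S1 → S0
  read 'x': S0 → S3
  read 'y': S3 → S1
  read 'y': S1 → S0
  read 'y': S0 → S4
  read 'x': S4 → S1
  read 'y': S1 → S0
  read 'x': S0 → S3
  read 'y': S3 → S1
  read 'x': S1 → S3
  read 'y': S3 → S1
  read 'y': S1 → S0
  read 'x': S0 → S3
  read 'x': S3 → S3
  read 'y': S3 → S1
  read 'x': S1 → S3
  read 'y': S3 → S1
  read 'x': S1 → S3
  read 'x': S3 → S3
  read 'y': S3 → S1
  read 'y': S1 → S0
  read 'x': S0 → S3
  read 'y': S3 → S1
  read 'y': S1 → S0
  read 'y': S0 → S4
  read 'x': S4 → S1
  read 'x': S1 → S3
  read 'y': S3 → S1
  end S1, rejected
w3:
  start at S1
  read 'y': S1 → S0
  read 'x': S0 → S3
  read 'x': S3 → S3
  read 'y': S3 → S1
  read 'y': S1 → S0
  read 'y': S0 → S4
  read 'x': S4 → S1
  read 'y': S1 → S0
  read 'y': S0 → S4
  read 'y': S4 → S1
  read 'x': S1 → S3
  read 'x': S3 → S3
  read 'y': S3 → S1
  read 'x': S1 → S3
  end S3, accepted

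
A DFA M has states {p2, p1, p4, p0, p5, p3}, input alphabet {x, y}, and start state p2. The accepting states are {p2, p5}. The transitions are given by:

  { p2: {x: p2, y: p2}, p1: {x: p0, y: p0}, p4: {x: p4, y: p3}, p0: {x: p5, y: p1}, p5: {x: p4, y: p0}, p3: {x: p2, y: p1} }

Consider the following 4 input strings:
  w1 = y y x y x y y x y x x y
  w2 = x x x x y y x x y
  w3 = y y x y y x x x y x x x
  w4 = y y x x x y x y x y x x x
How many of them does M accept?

w1: p2 → p2 → p2 → p2 → p2 → p2 → p2 → p2 → p2 → p2 → p2 → p2 → p2  → end p2, accepted
w2: p2 → p2 → p2 → p2 → p2 → p2 → p2 → p2 → p2 → p2  → end p2, accepted
w3: p2 → p2 → p2 → p2 → p2 → p2 → p2 → p2 → p2 → p2 → p2 → p2 → p2  → end p2, accepted
w4: p2 → p2 → p2 → p2 → p2 → p2 → p2 → p2 → p2 → p2 → p2 → p2 → p2 → p2  → end p2, accepted

4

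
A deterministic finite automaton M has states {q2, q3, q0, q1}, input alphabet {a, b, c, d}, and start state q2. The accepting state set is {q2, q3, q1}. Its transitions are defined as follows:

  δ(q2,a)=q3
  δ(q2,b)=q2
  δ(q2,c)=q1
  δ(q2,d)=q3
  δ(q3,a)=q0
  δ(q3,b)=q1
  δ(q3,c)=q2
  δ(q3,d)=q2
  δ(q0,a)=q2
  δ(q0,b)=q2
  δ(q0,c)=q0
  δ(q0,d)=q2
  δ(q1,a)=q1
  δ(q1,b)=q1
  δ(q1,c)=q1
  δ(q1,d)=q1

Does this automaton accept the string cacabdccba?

Trace: q2 -c-> q1 -a-> q1 -c-> q1 -a-> q1 -b-> q1 -d-> q1 -c-> q1 -c-> q1 -b-> q1 -a-> q1
End state q1 is accepting.

Yes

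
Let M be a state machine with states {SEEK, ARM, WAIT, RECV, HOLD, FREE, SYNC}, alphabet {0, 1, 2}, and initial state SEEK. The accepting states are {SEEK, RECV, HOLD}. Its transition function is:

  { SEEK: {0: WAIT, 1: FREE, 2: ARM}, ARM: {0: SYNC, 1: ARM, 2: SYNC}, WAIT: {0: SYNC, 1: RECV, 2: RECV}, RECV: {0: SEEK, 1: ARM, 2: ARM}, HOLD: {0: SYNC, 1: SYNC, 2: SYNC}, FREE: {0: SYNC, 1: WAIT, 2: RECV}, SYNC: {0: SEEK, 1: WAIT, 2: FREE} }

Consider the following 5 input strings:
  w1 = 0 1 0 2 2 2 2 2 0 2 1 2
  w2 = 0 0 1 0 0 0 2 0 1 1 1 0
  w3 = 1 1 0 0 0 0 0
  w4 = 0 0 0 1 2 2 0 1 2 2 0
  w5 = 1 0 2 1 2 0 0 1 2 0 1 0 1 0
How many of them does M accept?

w1:
  start at SEEK
  read '0': SEEK → WAIT
  read '1': WAIT → RECV
  read '0': RECV → SEEK
  read '2': SEEK → ARM
  read '2': ARM → SYNC
  read '2': SYNC → FREE
  read '2': FREE → RECV
  read '2': RECV → ARM
  read '0': ARM → SYNC
  read '2': SYNC → FREE
  read '1': FREE → WAIT
  read '2': WAIT → RECV
  end RECV, accepted
w2:
  start at SEEK
  read '0': SEEK → WAIT
  read '0': WAIT → SYNC
  read '1': SYNC → WAIT
  read '0': WAIT → SYNC
  read '0': SYNC → SEEK
  read '0': SEEK → WAIT
  read '2': WAIT → RECV
  read '0': RECV → SEEK
  read '1': SEEK → FREE
  read '1': FREE → WAIT
  read '1': WAIT → RECV
  read '0': RECV → SEEK
  end SEEK, accepted
w3:
  start at SEEK
  read '1': SEEK → FREE
  read '1': FREE → WAIT
  read '0': WAIT → SYNC
  read '0': SYNC → SEEK
  read '0': SEEK → WAIT
  read '0': WAIT → SYNC
  read '0': SYNC → SEEK
  end SEEK, accepted
w4:
  start at SEEK
  read '0': SEEK → WAIT
  read '0': WAIT → SYNC
  read '0': SYNC → SEEK
  read '1': SEEK → FREE
  read '2': FREE → RECV
  read '2': RECV → ARM
  read '0': ARM → SYNC
  read '1': SYNC → WAIT
  read '2': WAIT → RECV
  read '2': RECV → ARM
  read '0': ARM → SYNC
  end SYNC, rejected
w5:
  start at SEEK
  read '1': SEEK → FREE
  read '0': FREE → SYNC
  read '2': SYNC → FREE
  read '1': FREE → WAIT
  read '2': WAIT → RECV
  read '0': RECV → SEEK
  read '0': SEEK → WAIT
  read '1': WAIT → RECV
  read '2': RECV → ARM
  read '0': ARM → SYNC
  read '1': SYNC → WAIT
  read '0': WAIT → SYNC
  read '1': SYNC → WAIT
  read '0': WAIT → SYNC
  end SYNC, rejected

3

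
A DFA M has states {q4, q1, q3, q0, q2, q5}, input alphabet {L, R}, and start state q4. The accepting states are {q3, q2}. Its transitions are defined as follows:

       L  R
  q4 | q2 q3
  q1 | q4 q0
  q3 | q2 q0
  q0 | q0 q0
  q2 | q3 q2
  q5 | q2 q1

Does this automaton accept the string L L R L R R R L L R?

No

Trace: q4 -L-> q2 -L-> q3 -R-> q0 -L-> q0 -R-> q0 -R-> q0 -R-> q0 -L-> q0 -L-> q0 -R-> q0
End state q0 is not accepting.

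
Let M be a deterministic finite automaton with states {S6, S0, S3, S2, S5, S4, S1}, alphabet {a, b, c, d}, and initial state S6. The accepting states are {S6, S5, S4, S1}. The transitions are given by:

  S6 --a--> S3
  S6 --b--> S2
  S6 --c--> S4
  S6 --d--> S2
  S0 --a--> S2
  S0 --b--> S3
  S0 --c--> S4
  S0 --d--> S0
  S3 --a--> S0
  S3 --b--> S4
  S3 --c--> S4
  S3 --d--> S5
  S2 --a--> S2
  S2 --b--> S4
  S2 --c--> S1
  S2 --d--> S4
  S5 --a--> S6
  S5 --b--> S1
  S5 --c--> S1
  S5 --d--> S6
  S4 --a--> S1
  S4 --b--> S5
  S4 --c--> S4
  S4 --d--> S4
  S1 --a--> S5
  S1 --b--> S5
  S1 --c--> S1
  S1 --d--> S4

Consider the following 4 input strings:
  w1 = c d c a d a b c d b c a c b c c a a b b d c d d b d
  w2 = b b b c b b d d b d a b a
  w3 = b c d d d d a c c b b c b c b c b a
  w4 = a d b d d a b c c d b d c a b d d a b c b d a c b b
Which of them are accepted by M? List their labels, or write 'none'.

w1, w2, w3, w4

w1:
  start at S6
  read 'c': S6 → S4
  read 'd': S4 → S4
  read 'c': S4 → S4
  read 'a': S4 → S1
  read 'd': S1 → S4
  read 'a': S4 → S1
  read 'b': S1 → S5
  read 'c': S5 → S1
  read 'd': S1 → S4
  read 'b': S4 → S5
  read 'c': S5 → S1
  read 'a': S1 → S5
  read 'c': S5 → S1
  read 'b': S1 → S5
  read 'c': S5 → S1
  read 'c': S1 → S1
  read 'a': S1 → S5
  read 'a': S5 → S6
  read 'b': S6 → S2
  read 'b': S2 → S4
  read 'd': S4 → S4
  read 'c': S4 → S4
  read 'd': S4 → S4
  read 'd': S4 → S4
  read 'b': S4 → S5
  read 'd': S5 → S6
  end S6, accepted
w2:
  start at S6
  read 'b': S6 → S2
  read 'b': S2 → S4
  read 'b': S4 → S5
  read 'c': S5 → S1
  read 'b': S1 → S5
  read 'b': S5 → S1
  read 'd': S1 → S4
  read 'd': S4 → S4
  read 'b': S4 → S5
  read 'd': S5 → S6
  read 'a': S6 → S3
  read 'b': S3 → S4
  read 'a': S4 → S1
  end S1, accepted
w3:
  start at S6
  read 'b': S6 → S2
  read 'c': S2 → S1
  read 'd': S1 → S4
  read 'd': S4 → S4
  read 'd': S4 → S4
  read 'd': S4 → S4
  read 'a': S4 → S1
  read 'c': S1 → S1
  read 'c': S1 → S1
  read 'b': S1 → S5
  read 'b': S5 → S1
  read 'c': S1 → S1
  read 'b': S1 → S5
  read 'c': S5 → S1
  read 'b': S1 → S5
  read 'c': S5 → S1
  read 'b': S1 → S5
  read 'a': S5 → S6
  end S6, accepted
w4:
  start at S6
  read 'a': S6 → S3
  read 'd': S3 → S5
  read 'b': S5 → S1
  read 'd': S1 → S4
  read 'd': S4 → S4
  read 'a': S4 → S1
  read 'b': S1 → S5
  read 'c': S5 → S1
  read 'c': S1 → S1
  read 'd': S1 → S4
  read 'b': S4 → S5
  read 'd': S5 → S6
  read 'c': S6 → S4
  read 'a': S4 → S1
  read 'b': S1 → S5
  read 'd': S5 → S6
  read 'd': S6 → S2
  read 'a': S2 → S2
  read 'b': S2 → S4
  read 'c': S4 → S4
  read 'b': S4 → S5
  read 'd': S5 → S6
  read 'a': S6 → S3
  read 'c': S3 → S4
  read 'b': S4 → S5
  read 'b': S5 → S1
  end S1, accepted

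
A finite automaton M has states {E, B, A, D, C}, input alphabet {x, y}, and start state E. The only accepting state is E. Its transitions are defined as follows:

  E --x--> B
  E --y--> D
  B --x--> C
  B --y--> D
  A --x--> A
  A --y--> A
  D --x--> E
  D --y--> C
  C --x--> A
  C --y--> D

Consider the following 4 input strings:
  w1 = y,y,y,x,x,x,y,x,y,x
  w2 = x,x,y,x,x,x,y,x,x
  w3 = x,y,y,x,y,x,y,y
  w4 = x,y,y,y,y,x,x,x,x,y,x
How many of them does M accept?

w1: Trace: E -y-> D -y-> C -y-> D -x-> E -x-> B -x-> C -y-> D -x-> E -y-> D -x-> E  → end E, accepted
w2: Trace: E -x-> B -x-> C -y-> D -x-> E -x-> B -x-> C -y-> D -x-> E -x-> B  → end B, rejected
w3: Trace: E -x-> B -y-> D -y-> C -x-> A -y-> A -x-> A -y-> A -y-> A  → end A, rejected
w4: Trace: E -x-> B -y-> D -y-> C -y-> D -y-> C -x-> A -x-> A -x-> A -x-> A -y-> A -x-> A  → end A, rejected

1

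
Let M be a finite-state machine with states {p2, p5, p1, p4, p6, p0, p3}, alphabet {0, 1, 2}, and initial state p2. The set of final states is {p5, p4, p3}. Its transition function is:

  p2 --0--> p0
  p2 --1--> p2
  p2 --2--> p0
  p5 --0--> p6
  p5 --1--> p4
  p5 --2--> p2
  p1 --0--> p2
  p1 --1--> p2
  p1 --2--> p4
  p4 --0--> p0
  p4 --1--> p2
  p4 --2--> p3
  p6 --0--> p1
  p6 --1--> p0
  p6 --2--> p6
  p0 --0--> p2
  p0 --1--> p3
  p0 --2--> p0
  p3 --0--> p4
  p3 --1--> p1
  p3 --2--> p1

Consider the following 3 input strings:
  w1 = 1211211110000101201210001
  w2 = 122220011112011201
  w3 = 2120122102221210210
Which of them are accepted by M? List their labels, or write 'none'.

w1: p2 → p2 → p0 → p3 → p1 → p4 → p2 → p2 → p2 → p2 → p0 → p2 → p0 → p2 → p2 → p0 → p3 → p1 → p2 → p2 → p0 → p3 → p4 → p0 → p2 → p2  → end p2, rejected
w2: p2 → p2 → p0 → p0 → p0 → p0 → p2 → p0 → p3 → p1 → p2 → p2 → p0 → p2 → p2 → p2 → p0 → p2 → p2  → end p2, rejected
w3: p2 → p0 → p3 → p1 → p2 → p2 → p0 → p0 → p3 → p4 → p3 → p1 → p4 → p2 → p0 → p3 → p4 → p3 → p1 → p2  → end p2, rejected

none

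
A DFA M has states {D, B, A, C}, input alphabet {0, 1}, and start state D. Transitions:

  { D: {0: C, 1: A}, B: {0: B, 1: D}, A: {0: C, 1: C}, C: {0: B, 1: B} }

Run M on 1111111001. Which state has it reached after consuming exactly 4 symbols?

D → A → C → B → D
After 4 symbols: D.

D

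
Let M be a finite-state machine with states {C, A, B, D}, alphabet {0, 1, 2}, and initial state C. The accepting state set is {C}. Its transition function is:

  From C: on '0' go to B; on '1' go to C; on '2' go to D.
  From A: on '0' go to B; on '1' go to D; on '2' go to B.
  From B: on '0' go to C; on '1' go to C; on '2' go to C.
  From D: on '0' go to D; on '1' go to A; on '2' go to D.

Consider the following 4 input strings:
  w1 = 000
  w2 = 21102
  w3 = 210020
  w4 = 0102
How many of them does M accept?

w1: C → B → C → B  → end B, rejected
w2: C → D → A → D → D → D  → end D, rejected
w3: C → D → A → B → C → D → D  → end D, rejected
w4: C → B → C → B → C  → end C, accepted

1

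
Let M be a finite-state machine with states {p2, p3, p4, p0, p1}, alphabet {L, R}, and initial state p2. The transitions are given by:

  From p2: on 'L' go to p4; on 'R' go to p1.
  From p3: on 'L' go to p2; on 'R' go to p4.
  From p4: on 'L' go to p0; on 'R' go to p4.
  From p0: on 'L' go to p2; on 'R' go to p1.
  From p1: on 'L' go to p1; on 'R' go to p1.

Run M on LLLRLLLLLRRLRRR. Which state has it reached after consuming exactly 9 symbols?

p1

Trace: p2 -L-> p4 -L-> p0 -L-> p2 -R-> p1 -L-> p1 -L-> p1 -L-> p1 -L-> p1 -L-> p1
After 9 symbols: p1.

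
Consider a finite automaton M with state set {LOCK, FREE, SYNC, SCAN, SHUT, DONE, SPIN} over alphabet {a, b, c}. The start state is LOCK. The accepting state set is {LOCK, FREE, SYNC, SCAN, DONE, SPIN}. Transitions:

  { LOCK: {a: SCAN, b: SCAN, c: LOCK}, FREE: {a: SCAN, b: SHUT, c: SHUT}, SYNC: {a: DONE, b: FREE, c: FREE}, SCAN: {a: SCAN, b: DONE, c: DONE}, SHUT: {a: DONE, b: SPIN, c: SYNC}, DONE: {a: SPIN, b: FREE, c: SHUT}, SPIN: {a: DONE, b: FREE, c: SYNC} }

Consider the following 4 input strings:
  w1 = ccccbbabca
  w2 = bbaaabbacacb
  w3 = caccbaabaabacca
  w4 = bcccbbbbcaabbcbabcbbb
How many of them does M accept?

w1: Trace: LOCK -c-> LOCK -c-> LOCK -c-> LOCK -c-> LOCK -b-> SCAN -b-> DONE -a-> SPIN -b-> FREE -c-> SHUT -a-> DONE  → end DONE, accepted
w2: Trace: LOCK -b-> SCAN -b-> DONE -a-> SPIN -a-> DONE -a-> SPIN -b-> FREE -b-> SHUT -a-> DONE -c-> SHUT -a-> DONE -c-> SHUT -b-> SPIN  → end SPIN, accepted
w3: Trace: LOCK -c-> LOCK -a-> SCAN -c-> DONE -c-> SHUT -b-> SPIN -a-> DONE -a-> SPIN -b-> FREE -a-> SCAN -a-> SCAN -b-> DONE -a-> SPIN -c-> SYNC -c-> FREE -a-> SCAN  → end SCAN, accepted
w4: Trace: LOCK -b-> SCAN -c-> DONE -c-> SHUT -c-> SYNC -b-> FREE -b-> SHUT -b-> SPIN -b-> FREE -c-> SHUT -a-> DONE -a-> SPIN -b-> FREE -b-> SHUT -c-> SYNC -b-> FREE -a-> SCAN -b-> DONE -c-> SHUT -b-> SPIN -b-> FREE -b-> SHUT  → end SHUT, rejected

3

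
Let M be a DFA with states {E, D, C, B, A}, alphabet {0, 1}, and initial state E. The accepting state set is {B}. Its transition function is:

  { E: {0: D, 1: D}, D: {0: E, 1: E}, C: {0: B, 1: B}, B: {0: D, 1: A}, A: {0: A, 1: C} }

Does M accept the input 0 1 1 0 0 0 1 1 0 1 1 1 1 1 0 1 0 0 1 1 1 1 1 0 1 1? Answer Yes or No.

No

Trace: E -0-> D -1-> E -1-> D -0-> E -0-> D -0-> E -1-> D -1-> E -0-> D -1-> E -1-> D -1-> E -1-> D -1-> E -0-> D -1-> E -0-> D -0-> E -1-> D -1-> E -1-> D -1-> E -1-> D -0-> E -1-> D -1-> E
End state E is not accepting.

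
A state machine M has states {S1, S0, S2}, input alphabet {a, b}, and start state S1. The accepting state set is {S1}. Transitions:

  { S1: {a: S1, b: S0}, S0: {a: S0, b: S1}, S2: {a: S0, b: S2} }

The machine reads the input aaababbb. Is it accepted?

Yes

Trace: S1 -a-> S1 -a-> S1 -a-> S1 -b-> S0 -a-> S0 -b-> S1 -b-> S0 -b-> S1
End state S1 is accepting.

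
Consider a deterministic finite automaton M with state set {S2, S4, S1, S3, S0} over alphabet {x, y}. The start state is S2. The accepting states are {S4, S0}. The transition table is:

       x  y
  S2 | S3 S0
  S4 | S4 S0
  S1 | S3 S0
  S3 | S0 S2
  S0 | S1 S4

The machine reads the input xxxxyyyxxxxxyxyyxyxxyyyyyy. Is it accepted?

Yes

S2 → S3 → S0 → S1 → S3 → S2 → S0 → S4 → S4 → S4 → S4 → S4 → S4 → S0 → S1 → S0 → S4 → S4 → S0 → S1 → S3 → S2 → S0 → S4 → S0 → S4 → S0
End state S0 is accepting.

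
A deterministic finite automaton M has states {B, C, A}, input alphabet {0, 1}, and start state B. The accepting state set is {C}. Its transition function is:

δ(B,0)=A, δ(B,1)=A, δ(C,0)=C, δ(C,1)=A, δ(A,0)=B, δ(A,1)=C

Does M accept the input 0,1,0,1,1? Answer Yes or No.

start at B
read '0': B → A
read '1': A → C
read '0': C → C
read '1': C → A
read '1': A → C
End state C is accepting.

Yes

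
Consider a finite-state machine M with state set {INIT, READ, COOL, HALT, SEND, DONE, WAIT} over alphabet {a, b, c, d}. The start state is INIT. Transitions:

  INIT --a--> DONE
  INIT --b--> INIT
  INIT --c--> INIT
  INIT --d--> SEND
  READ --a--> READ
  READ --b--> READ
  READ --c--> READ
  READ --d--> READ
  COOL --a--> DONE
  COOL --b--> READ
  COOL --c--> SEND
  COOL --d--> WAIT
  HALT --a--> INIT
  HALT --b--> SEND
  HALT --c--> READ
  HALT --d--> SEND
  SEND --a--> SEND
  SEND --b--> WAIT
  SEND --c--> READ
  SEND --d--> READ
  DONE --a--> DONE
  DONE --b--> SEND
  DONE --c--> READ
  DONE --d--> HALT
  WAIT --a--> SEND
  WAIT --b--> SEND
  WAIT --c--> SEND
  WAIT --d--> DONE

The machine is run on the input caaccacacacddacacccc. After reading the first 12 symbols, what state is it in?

READ

start at INIT
read 'c': INIT → INIT
read 'a': INIT → DONE
read 'a': DONE → DONE
read 'c': DONE → READ
read 'c': READ → READ
read 'a': READ → READ
read 'c': READ → READ
read 'a': READ → READ
read 'c': READ → READ
read 'a': READ → READ
read 'c': READ → READ
read 'd': READ → READ
After 12 symbols: READ.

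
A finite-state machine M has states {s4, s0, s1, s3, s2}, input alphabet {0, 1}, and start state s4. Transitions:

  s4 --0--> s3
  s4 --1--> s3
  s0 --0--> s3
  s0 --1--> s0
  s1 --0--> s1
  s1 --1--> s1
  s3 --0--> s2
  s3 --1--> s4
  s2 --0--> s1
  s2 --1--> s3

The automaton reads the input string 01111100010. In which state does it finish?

start at s4
read '0': s4 → s3
read '1': s3 → s4
read '1': s4 → s3
read '1': s3 → s4
read '1': s4 → s3
read '1': s3 → s4
read '0': s4 → s3
read '0': s3 → s2
read '0': s2 → s1
read '1': s1 → s1
read '0': s1 → s1

s1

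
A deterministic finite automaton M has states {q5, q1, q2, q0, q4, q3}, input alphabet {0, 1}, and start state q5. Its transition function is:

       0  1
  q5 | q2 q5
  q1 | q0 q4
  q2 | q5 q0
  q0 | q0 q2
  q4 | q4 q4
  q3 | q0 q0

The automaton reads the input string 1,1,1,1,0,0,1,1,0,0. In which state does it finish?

q5

start at q5
read '1': q5 → q5
read '1': q5 → q5
read '1': q5 → q5
read '1': q5 → q5
read '0': q5 → q2
read '0': q2 → q5
read '1': q5 → q5
read '1': q5 → q5
read '0': q5 → q2
read '0': q2 → q5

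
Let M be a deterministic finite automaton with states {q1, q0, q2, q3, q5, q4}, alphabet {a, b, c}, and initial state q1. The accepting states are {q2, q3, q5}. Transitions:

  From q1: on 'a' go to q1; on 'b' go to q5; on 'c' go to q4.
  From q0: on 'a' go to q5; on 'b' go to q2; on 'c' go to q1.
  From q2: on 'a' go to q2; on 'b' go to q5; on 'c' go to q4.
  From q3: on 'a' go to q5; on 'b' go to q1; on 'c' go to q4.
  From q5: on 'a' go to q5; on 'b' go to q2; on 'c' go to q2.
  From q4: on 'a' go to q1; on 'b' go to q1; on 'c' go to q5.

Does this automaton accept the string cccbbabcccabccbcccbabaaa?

start at q1
read 'c': q1 → q4
read 'c': q4 → q5
read 'c': q5 → q2
read 'b': q2 → q5
read 'b': q5 → q2
read 'a': q2 → q2
read 'b': q2 → q5
read 'c': q5 → q2
read 'c': q2 → q4
read 'c': q4 → q5
read 'a': q5 → q5
read 'b': q5 → q2
read 'c': q2 → q4
read 'c': q4 → q5
read 'b': q5 → q2
read 'c': q2 → q4
read 'c': q4 → q5
read 'c': q5 → q2
read 'b': q2 → q5
read 'a': q5 → q5
read 'b': q5 → q2
read 'a': q2 → q2
read 'a': q2 → q2
read 'a': q2 → q2
End state q2 is accepting.

Yes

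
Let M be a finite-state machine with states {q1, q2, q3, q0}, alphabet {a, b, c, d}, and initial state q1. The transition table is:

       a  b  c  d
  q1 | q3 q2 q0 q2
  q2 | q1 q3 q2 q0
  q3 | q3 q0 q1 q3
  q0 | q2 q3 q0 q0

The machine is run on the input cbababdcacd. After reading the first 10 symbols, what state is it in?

Trace: q1 -c-> q0 -b-> q3 -a-> q3 -b-> q0 -a-> q2 -b-> q3 -d-> q3 -c-> q1 -a-> q3 -c-> q1
After 10 symbols: q1.

q1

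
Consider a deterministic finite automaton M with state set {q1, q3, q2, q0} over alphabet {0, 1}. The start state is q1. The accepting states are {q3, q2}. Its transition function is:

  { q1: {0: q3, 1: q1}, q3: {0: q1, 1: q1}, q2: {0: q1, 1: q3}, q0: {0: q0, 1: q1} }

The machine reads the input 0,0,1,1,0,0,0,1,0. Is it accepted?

q1 → q3 → q1 → q1 → q1 → q3 → q1 → q3 → q1 → q3
End state q3 is accepting.

Yes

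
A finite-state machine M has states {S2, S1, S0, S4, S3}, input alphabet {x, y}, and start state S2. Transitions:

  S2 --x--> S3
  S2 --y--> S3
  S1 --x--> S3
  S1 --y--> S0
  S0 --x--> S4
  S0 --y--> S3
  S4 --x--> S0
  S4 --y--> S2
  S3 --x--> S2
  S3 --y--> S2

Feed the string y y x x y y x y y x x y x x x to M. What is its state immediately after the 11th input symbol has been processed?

S3

Trace: S2 -y-> S3 -y-> S2 -x-> S3 -x-> S2 -y-> S3 -y-> S2 -x-> S3 -y-> S2 -y-> S3 -x-> S2 -x-> S3
After 11 symbols: S3.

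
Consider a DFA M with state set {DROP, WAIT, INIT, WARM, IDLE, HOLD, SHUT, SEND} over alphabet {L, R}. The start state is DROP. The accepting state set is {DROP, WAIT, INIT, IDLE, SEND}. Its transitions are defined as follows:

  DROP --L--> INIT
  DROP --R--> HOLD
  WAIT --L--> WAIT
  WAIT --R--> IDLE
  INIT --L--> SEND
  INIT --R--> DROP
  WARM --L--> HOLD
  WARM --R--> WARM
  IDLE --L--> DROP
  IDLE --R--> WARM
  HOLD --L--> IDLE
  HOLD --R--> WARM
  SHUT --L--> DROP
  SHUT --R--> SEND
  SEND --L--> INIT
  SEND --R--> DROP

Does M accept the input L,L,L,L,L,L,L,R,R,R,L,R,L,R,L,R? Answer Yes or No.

No

Trace: DROP -L-> INIT -L-> SEND -L-> INIT -L-> SEND -L-> INIT -L-> SEND -L-> INIT -R-> DROP -R-> HOLD -R-> WARM -L-> HOLD -R-> WARM -L-> HOLD -R-> WARM -L-> HOLD -R-> WARM
End state WARM is not accepting.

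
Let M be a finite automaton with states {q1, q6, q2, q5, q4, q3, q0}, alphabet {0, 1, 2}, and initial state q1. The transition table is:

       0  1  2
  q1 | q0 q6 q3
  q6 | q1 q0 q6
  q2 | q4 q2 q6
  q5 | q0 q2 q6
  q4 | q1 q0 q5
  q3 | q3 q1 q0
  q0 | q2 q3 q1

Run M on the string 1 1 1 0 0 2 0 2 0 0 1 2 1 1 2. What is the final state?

q3

start at q1
read '1': q1 → q6
read '1': q6 → q0
read '1': q0 → q3
read '0': q3 → q3
read '0': q3 → q3
read '2': q3 → q0
read '0': q0 → q2
read '2': q2 → q6
read '0': q6 → q1
read '0': q1 → q0
read '1': q0 → q3
read '2': q3 → q0
read '1': q0 → q3
read '1': q3 → q1
read '2': q1 → q3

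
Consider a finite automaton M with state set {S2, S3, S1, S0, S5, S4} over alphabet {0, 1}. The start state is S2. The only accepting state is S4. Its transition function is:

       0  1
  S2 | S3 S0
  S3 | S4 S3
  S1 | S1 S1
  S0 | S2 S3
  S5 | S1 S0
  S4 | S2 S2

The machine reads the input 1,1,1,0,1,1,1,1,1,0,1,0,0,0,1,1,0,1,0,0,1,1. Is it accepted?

No

start at S2
read '1': S2 → S0
read '1': S0 → S3
read '1': S3 → S3
read '0': S3 → S4
read '1': S4 → S2
read '1': S2 → S0
read '1': S0 → S3
read '1': S3 → S3
read '1': S3 → S3
read '0': S3 → S4
read '1': S4 → S2
read '0': S2 → S3
read '0': S3 → S4
read '0': S4 → S2
read '1': S2 → S0
read '1': S0 → S3
read '0': S3 → S4
read '1': S4 → S2
read '0': S2 → S3
read '0': S3 → S4
read '1': S4 → S2
read '1': S2 → S0
End state S0 is not accepting.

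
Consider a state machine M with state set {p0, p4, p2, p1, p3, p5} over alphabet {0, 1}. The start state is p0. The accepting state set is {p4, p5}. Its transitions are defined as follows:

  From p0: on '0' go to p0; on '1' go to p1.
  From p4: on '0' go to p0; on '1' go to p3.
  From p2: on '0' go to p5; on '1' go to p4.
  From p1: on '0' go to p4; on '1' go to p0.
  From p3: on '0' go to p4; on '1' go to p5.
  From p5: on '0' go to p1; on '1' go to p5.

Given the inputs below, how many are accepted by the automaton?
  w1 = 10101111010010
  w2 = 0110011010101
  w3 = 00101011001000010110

w1: p0 → p1 → p4 → p3 → p4 → p3 → p5 → p5 → p5 → p1 → p0 → p0 → p0 → p1 → p4  → end p4, accepted
w2: p0 → p0 → p1 → p0 → p0 → p0 → p1 → p0 → p0 → p1 → p4 → p3 → p4 → p3  → end p3, rejected
w3: p0 → p0 → p0 → p1 → p4 → p3 → p4 → p3 → p5 → p1 → p4 → p3 → p4 → p0 → p0 → p0 → p1 → p4 → p3 → p5 → p1  → end p1, rejected

1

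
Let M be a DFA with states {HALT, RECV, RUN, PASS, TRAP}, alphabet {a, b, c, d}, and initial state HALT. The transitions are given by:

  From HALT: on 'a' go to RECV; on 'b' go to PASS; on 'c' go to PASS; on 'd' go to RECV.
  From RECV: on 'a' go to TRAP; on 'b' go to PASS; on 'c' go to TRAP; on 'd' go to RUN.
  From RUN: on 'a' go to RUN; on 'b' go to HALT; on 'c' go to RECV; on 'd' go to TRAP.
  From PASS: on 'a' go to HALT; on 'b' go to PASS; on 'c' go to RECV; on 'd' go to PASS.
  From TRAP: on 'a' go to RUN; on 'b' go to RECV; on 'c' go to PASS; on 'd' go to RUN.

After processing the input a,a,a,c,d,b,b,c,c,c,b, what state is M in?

PASS

Trace: HALT -a-> RECV -a-> TRAP -a-> RUN -c-> RECV -d-> RUN -b-> HALT -b-> PASS -c-> RECV -c-> TRAP -c-> PASS -b-> PASS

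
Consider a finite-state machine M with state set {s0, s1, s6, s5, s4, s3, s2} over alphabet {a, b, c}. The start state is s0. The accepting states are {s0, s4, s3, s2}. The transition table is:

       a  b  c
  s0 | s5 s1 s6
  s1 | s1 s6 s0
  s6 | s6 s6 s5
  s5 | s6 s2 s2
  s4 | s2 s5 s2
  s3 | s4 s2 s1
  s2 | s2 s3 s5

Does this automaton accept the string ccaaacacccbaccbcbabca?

Trace: s0 -c-> s6 -c-> s5 -a-> s6 -a-> s6 -a-> s6 -c-> s5 -a-> s6 -c-> s5 -c-> s2 -c-> s5 -b-> s2 -a-> s2 -c-> s5 -c-> s2 -b-> s3 -c-> s1 -b-> s6 -a-> s6 -b-> s6 -c-> s5 -a-> s6
End state s6 is not accepting.

No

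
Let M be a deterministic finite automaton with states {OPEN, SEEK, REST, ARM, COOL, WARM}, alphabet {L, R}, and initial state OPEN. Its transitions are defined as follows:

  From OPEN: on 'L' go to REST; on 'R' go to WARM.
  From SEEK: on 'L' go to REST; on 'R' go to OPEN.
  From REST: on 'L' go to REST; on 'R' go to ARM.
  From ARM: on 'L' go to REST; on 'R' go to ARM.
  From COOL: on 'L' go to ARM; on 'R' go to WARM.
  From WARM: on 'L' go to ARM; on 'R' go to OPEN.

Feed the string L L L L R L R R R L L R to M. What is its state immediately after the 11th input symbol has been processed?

REST

OPEN → REST → REST → REST → REST → ARM → REST → ARM → ARM → ARM → REST → REST
After 11 symbols: REST.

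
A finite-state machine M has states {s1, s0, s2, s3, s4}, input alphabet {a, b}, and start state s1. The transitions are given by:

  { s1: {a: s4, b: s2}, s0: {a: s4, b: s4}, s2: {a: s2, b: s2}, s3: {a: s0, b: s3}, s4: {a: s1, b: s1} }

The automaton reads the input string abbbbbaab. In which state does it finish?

s2

s1 → s4 → s1 → s2 → s2 → s2 → s2 → s2 → s2 → s2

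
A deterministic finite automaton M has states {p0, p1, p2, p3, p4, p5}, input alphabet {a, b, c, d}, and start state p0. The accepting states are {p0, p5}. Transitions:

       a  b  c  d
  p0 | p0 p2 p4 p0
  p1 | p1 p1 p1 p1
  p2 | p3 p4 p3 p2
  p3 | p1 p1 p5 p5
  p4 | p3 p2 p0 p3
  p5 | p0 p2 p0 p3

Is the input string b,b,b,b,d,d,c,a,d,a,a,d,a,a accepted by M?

p0 → p2 → p4 → p2 → p4 → p3 → p5 → p0 → p0 → p0 → p0 → p0 → p0 → p0 → p0
End state p0 is accepting.

Yes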